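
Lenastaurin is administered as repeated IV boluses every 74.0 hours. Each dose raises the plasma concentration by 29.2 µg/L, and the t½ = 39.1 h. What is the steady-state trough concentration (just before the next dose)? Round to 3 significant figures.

10.8 µg/L

k = ln 2 / 39.1 = 0.01773 h⁻¹
Fraction remaining after one interval: e^(−kτ) = e^(−0.01773 × 74.0) = 0.2693
R = 1 / (1 − 0.2693) = 1.369
Css,max = 29.2 × 1.369 = 39.96 µg/L
Css,min = Css,max × e^(−kτ) = 39.96 × 0.2693 ≈ 10.8 µg/L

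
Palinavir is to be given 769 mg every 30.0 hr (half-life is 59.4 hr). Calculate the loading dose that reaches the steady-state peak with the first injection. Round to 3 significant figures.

2600 mg

k = ln 2 / 59.4 = 0.01167 hr⁻¹
Accumulation ratio R = 1 / (1 − e^(−kτ)) = 1 / (1 − e^(−0.01167×30.0)) = 1 / (1 − 0.7046) = 3.386
Loading dose = maintenance dose × R = 769 × 3.386 ≈ 2600 mg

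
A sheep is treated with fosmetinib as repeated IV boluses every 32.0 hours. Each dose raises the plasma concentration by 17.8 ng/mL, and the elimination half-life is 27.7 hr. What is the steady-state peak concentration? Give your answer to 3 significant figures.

32.3 ng/mL

k = ln 2 / 27.7 = 0.02502 hr⁻¹
Fraction remaining after one interval: e^(−kτ) = e^(−0.02502 × 32.0) = 0.4490
R = 1 / (1 − 0.4490) = 1.815
Css,max = 17.8 × 1.815 ≈ 32.3 ng/mL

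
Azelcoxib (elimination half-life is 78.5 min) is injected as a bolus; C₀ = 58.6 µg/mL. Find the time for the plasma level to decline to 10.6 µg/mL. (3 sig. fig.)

k = ln 2 / 78.5 = 0.008830 min⁻¹
C(t) = C₀ e^(−kt)  ⇒  t = ln(C₀/C) / k
t = ln(58.6/10.6) / 0.008830 = 1.710 / 0.008830 ≈ 194 minutes

194 minutes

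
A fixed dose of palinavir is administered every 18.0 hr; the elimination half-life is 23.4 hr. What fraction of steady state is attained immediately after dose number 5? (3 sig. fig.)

0.930

k = ln 2 / 23.4 = 0.02962 hr⁻¹
f_n = 1 − e^(−nkτ) = 1 − e^(−5 × 0.02962 × 18.0) = 1 − e^(−2.666) = 1 − 0.06953 ≈ 0.930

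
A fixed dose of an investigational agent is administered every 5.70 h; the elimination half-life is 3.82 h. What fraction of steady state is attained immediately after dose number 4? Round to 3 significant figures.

0.984

k = ln 2 / 3.82 = 0.1815 h⁻¹
f_n = 1 − e^(−nkτ) = 1 − e^(−4 × 0.1815 × 5.70) = 1 − e^(−4.137) = 1 − 0.01597 ≈ 0.984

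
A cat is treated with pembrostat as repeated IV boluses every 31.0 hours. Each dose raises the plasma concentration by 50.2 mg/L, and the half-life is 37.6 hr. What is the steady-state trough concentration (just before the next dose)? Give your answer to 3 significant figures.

65.1 mg/L

k = ln 2 / 37.6 = 0.01843 hr⁻¹
Fraction remaining after one interval: e^(−kτ) = e^(−0.01843 × 31.0) = 0.5647
R = 1 / (1 − 0.5647) = 2.297
Css,max = 50.2 × 2.297 = 115.3 mg/L
Css,min = Css,max × e^(−kτ) = 115.3 × 0.5647 ≈ 65.1 mg/L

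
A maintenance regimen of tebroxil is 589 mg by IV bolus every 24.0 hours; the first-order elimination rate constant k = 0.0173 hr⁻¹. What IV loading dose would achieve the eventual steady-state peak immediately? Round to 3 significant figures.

1730 mg

Accumulation ratio R = 1 / (1 − e^(−kτ)) = 1 / (1 − e^(−0.01730×24.0)) = 1 / (1 − 0.6602) = 2.943
Loading dose = maintenance dose × R = 589 × 2.943 ≈ 1730 mg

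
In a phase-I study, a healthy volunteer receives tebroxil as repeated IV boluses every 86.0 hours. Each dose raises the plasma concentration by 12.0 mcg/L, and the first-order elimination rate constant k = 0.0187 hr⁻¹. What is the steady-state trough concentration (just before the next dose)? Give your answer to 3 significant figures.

Fraction remaining after one interval: e^(−kτ) = e^(−0.01870 × 86.0) = 0.2002
R = 1 / (1 − 0.2002) = 1.250
Css,max = 12.0 × 1.250 = 15.00 mcg/L
Css,min = Css,max × e^(−kτ) = 15.00 × 0.2002 ≈ 3.00 mcg/L

3.00 mcg/L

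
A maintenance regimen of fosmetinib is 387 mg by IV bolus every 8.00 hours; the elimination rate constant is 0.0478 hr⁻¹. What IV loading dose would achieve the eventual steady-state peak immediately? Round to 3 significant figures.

Accumulation ratio R = 1 / (1 − e^(−kτ)) = 1 / (1 − e^(−0.04780×8.00)) = 1 / (1 − 0.6822) = 3.147
Loading dose = maintenance dose × R = 387 × 3.147 ≈ 1220 mg

1220 mg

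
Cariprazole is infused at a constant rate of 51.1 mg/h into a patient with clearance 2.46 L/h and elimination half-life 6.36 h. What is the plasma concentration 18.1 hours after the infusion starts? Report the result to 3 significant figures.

17.9 µg/mL

Css = rate / CL = 51.1 / 2.46 = 20.77 µg/mL
k = ln 2 / 6.36 = 0.1090 h⁻¹
C(t) = Css (1 − e^(−kt)) = 20.77 × (1 − e^(−1.973)) = 20.77 × 0.8609 ≈ 17.9 µg/mL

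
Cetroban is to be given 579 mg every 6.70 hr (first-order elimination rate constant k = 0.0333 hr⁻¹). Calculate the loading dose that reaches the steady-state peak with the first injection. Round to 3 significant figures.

Accumulation ratio R = 1 / (1 − e^(−kτ)) = 1 / (1 − e^(−0.03330×6.70)) = 1 / (1 − 0.8000) = 5.001
Loading dose = maintenance dose × R = 579 × 5.001 ≈ 2900 mg

2900 mg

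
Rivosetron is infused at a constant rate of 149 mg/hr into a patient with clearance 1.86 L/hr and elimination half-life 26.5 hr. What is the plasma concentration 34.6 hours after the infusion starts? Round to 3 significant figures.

47.7 mg/L

Css = rate / CL = 149 / 1.86 = 80.11 mg/L
k = ln 2 / 26.5 = 0.02616 hr⁻¹
C(t) = Css (1 − e^(−kt)) = 80.11 × (1 − e^(−0.9050)) = 80.11 × 0.5955 ≈ 47.7 mg/L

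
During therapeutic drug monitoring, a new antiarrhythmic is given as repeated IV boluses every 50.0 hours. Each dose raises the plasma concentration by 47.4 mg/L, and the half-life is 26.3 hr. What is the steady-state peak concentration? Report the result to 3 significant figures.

k = ln 2 / 26.3 = 0.02636 hr⁻¹
Fraction remaining after one interval: e^(−kτ) = e^(−0.02636 × 50.0) = 0.2677
R = 1 / (1 − 0.2677) = 1.366
Css,max = 47.4 × 1.366 ≈ 64.7 mg/L

64.7 mg/L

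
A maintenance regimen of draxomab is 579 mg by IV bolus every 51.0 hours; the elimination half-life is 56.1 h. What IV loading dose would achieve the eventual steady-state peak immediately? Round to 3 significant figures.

k = ln 2 / 56.1 = 0.01236 h⁻¹
Accumulation ratio R = 1 / (1 − e^(−kτ)) = 1 / (1 − e^(−0.01236×51.0)) = 1 / (1 − 0.5325) = 2.139
Loading dose = maintenance dose × R = 579 × 2.139 ≈ 1240 mg

1240 mg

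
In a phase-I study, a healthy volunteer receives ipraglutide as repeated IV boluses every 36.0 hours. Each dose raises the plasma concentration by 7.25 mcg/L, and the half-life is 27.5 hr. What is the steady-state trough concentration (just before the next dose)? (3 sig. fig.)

k = ln 2 / 27.5 = 0.02521 hr⁻¹
Fraction remaining after one interval: e^(−kτ) = e^(−0.02521 × 36.0) = 0.4036
R = 1 / (1 − 0.4036) = 1.677
Css,max = 7.25 × 1.677 = 12.16 mcg/L
Css,min = Css,max × e^(−kτ) = 12.16 × 0.4036 ≈ 4.91 mcg/L

4.91 mcg/L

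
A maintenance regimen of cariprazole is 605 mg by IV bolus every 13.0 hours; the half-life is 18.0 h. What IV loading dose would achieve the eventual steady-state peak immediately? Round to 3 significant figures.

k = ln 2 / 18.0 = 0.03851 h⁻¹
Accumulation ratio R = 1 / (1 − e^(−kτ)) = 1 / (1 − e^(−0.03851×13.0)) = 1 / (1 − 0.6062) = 2.539
Loading dose = maintenance dose × R = 605 × 2.539 ≈ 1540 mg

1540 mg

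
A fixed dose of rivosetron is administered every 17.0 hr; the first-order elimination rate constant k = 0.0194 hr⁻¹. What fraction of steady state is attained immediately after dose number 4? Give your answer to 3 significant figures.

0.733

f_n = 1 − e^(−nkτ) = 1 − e^(−4 × 0.01940 × 17.0) = 1 − e^(−1.319) = 1 − 0.2673 ≈ 0.733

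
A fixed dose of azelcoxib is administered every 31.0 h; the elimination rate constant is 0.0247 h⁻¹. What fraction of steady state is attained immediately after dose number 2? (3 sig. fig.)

f_n = 1 − e^(−nkτ) = 1 − e^(−2 × 0.02470 × 31.0) = 1 − e^(−1.531) = 1 − 0.2162 ≈ 0.784

0.784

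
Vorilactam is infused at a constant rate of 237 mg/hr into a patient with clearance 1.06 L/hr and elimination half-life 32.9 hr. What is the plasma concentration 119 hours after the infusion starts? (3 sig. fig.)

Css = rate / CL = 237 / 1.06 = 223.6 µg/mL
k = ln 2 / 32.9 = 0.02107 hr⁻¹
C(t) = Css (1 − e^(−kt)) = 223.6 × (1 − e^(−2.507)) = 223.6 × 0.9185 ≈ 205 µg/mL

205 µg/mL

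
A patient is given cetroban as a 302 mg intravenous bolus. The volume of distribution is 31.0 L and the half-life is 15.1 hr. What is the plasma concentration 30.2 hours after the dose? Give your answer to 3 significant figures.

C₀ = dose / V = 302 / 31.0 = 9.742 µg/mL
k = ln 2 / 15.1 = 0.04590 hr⁻¹
C(t) = C₀ e^(−kt) = 9.742 × e^(−0.04590 × 30.2) = 9.742 × e^(−1.386) = 9.742 × 0.2500 ≈ 2.44 µg/mL

2.44 µg/mL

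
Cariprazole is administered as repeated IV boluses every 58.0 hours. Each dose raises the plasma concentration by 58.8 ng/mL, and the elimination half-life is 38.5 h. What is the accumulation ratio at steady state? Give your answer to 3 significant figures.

k = ln 2 / 38.5 = 0.01800 h⁻¹
Fraction remaining after one interval: e^(−kτ) = e^(−0.01800 × 58.0) = 0.3520
R = 1 / (1 − 0.3520) = 1 / 0.6480 ≈ 1.54

1.54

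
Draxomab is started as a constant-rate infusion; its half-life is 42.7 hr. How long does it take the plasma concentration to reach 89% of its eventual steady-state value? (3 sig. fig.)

k = ln 2 / 42.7 = 0.01623 hr⁻¹
f = 1 − e^(−kt)  ⇒  t = −ln(1 − f) / k
t = −ln(1 − 0.89) / 0.01623 = 2.207 / 0.01623 ≈ 136 hours

136 hours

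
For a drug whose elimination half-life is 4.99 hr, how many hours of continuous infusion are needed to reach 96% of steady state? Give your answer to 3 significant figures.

23.2 hours

k = ln 2 / 4.99 = 0.1389 hr⁻¹
f = 1 − e^(−kt)  ⇒  t = −ln(1 − f) / k
t = −ln(1 − 0.96) / 0.1389 = 3.219 / 0.1389 ≈ 23.2 hours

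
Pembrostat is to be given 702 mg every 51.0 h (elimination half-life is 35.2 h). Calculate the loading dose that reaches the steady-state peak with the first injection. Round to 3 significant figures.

1110 mg

k = ln 2 / 35.2 = 0.01969 h⁻¹
Accumulation ratio R = 1 / (1 − e^(−kτ)) = 1 / (1 − e^(−0.01969×51.0)) = 1 / (1 − 0.3663) = 1.578
Loading dose = maintenance dose × R = 702 × 1.578 ≈ 1110 mg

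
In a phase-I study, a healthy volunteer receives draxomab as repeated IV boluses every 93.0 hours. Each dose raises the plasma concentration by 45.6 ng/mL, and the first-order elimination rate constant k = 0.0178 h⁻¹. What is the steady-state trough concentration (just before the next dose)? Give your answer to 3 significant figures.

10.8 ng/mL

Fraction remaining after one interval: e^(−kτ) = e^(−0.01780 × 93.0) = 0.1910
R = 1 / (1 − 0.1910) = 1.236
Css,max = 45.6 × 1.236 = 56.37 ng/mL
Css,min = Css,max × e^(−kτ) = 56.37 × 0.1910 ≈ 10.8 ng/mL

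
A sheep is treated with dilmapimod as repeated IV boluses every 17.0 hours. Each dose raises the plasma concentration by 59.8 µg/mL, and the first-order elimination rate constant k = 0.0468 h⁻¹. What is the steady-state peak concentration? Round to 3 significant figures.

109 µg/mL

Fraction remaining after one interval: e^(−kτ) = e^(−0.04680 × 17.0) = 0.4513
R = 1 / (1 − 0.4513) = 1.823
Css,max = 59.8 × 1.823 ≈ 109 µg/mL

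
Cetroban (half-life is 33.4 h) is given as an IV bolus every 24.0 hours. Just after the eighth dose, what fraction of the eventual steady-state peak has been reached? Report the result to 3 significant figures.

0.981

k = ln 2 / 33.4 = 0.02075 h⁻¹
f_n = 1 − e^(−nkτ) = 1 − e^(−8 × 0.02075 × 24.0) = 1 − e^(−3.985) = 1 − 0.01860 ≈ 0.981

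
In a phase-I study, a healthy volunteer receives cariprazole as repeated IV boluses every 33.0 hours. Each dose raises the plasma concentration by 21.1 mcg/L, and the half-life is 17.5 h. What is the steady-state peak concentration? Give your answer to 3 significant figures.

28.9 mcg/L

k = ln 2 / 17.5 = 0.03961 h⁻¹
Fraction remaining after one interval: e^(−kτ) = e^(−0.03961 × 33.0) = 0.2706
R = 1 / (1 − 0.2706) = 1.371
Css,max = 21.1 × 1.371 ≈ 28.9 mcg/L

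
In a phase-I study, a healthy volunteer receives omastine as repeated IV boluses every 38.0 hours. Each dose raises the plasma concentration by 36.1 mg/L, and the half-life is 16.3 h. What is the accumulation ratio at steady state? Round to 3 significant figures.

k = ln 2 / 16.3 = 0.04252 h⁻¹
Fraction remaining after one interval: e^(−kτ) = e^(−0.04252 × 38.0) = 0.1987
R = 1 / (1 − 0.1987) = 1 / 0.8013 ≈ 1.25

1.25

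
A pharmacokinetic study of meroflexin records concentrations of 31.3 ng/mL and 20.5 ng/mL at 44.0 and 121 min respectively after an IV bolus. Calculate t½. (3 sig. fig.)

k = ln(C₁/C₂) / (t₂ − t₁) = ln(31.3/20.5) / (121 − 44.0)
  = 0.4232 / 77.00 = 0.005496 min⁻¹
t½ = ln 2 / k = ln 2 / 0.005496 ≈ 126 minutes

126 minutes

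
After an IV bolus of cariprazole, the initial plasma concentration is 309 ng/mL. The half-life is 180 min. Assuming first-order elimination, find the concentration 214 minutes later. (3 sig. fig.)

k = ln 2 / 180 = 0.003851 min⁻¹
214 min is 1.189 half-lives, so C = 309 × (1/2)^1.189 = 309 × 0.4386 ≈ 136 ng/mL

136 ng/mL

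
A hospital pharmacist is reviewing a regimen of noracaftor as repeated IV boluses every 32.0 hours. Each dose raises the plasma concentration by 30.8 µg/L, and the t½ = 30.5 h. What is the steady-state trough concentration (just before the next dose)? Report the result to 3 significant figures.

28.8 µg/L

k = ln 2 / 30.5 = 0.02273 h⁻¹
Fraction remaining after one interval: e^(−kτ) = e^(−0.02273 × 32.0) = 0.4832
R = 1 / (1 − 0.4832) = 1.935
Css,max = 30.8 × 1.935 = 59.60 µg/L
Css,min = Css,max × e^(−kτ) = 59.60 × 0.4832 ≈ 28.8 µg/L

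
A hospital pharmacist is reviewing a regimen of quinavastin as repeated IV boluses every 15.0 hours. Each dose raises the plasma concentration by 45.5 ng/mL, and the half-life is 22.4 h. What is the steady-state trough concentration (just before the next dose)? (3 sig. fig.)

k = ln 2 / 22.4 = 0.03094 h⁻¹
Fraction remaining after one interval: e^(−kτ) = e^(−0.03094 × 15.0) = 0.6287
R = 1 / (1 − 0.6287) = 2.693
Css,max = 45.5 × 2.693 = 122.5 ng/mL
Css,min = Css,max × e^(−kτ) = 122.5 × 0.6287 ≈ 77.0 ng/mL

77.0 ng/mL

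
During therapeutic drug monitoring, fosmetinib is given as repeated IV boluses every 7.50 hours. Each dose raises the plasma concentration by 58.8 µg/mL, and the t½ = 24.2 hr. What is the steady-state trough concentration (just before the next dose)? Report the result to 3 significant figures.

245 µg/mL

k = ln 2 / 24.2 = 0.02864 hr⁻¹
Fraction remaining after one interval: e^(−kτ) = e^(−0.02864 × 7.50) = 0.8067
R = 1 / (1 − 0.8067) = 5.173
Css,max = 58.8 × 5.173 = 304.2 µg/mL
Css,min = Css,max × e^(−kτ) = 304.2 × 0.8067 ≈ 245 µg/mL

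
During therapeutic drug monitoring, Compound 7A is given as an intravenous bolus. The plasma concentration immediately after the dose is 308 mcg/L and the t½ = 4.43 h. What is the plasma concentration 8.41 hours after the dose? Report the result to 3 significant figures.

82.6 mcg/L

k = ln 2 / 4.43 = 0.1565 h⁻¹
C(t) = C₀ e^(−kt) = 308 × e^(−0.1565 × 8.41) = 308 × e^(−1.316) = 308 × 0.2682 ≈ 82.6 mcg/L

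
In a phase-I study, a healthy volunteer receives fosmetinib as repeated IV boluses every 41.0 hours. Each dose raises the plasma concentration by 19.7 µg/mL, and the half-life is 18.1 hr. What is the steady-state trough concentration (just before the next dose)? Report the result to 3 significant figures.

k = ln 2 / 18.1 = 0.03830 hr⁻¹
Fraction remaining after one interval: e^(−kτ) = e^(−0.03830 × 41.0) = 0.2080
R = 1 / (1 − 0.2080) = 1.263
Css,max = 19.7 × 1.263 = 24.87 µg/mL
Css,min = Css,max × e^(−kτ) = 24.87 × 0.2080 ≈ 5.17 µg/mL

5.17 µg/mL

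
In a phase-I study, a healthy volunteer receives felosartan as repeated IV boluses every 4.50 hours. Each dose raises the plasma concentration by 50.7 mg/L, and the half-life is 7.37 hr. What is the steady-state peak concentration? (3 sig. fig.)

147 mg/L

k = ln 2 / 7.37 = 0.09405 hr⁻¹
Fraction remaining after one interval: e^(−kτ) = e^(−0.09405 × 4.50) = 0.6549
R = 1 / (1 − 0.6549) = 2.898
Css,max = 50.7 × 2.898 ≈ 147 mg/L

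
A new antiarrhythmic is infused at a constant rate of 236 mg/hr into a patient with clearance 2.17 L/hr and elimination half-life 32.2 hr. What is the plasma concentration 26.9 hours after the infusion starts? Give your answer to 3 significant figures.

Css = rate / CL = 236 / 2.17 = 108.8 mg/L
k = ln 2 / 32.2 = 0.02153 hr⁻¹
C(t) = Css (1 − e^(−kt)) = 108.8 × (1 − e^(−0.5791)) = 108.8 × 0.4396 ≈ 47.8 mg/L

47.8 mg/L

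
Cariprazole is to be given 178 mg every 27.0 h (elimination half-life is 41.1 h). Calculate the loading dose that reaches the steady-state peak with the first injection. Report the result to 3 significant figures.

487 mg

k = ln 2 / 41.1 = 0.01686 h⁻¹
Accumulation ratio R = 1 / (1 − e^(−kτ)) = 1 / (1 − e^(−0.01686×27.0)) = 1 / (1 − 0.6342) = 2.734
Loading dose = maintenance dose × R = 178 × 2.734 ≈ 487 mg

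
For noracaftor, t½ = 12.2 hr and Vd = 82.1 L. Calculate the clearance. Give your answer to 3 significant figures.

k = ln 2 / t½ = ln 2 / 12.2 = 0.05682 hr⁻¹
CL = k · V = 0.05682 × 82.1 ≈ 4.66 L/hr

4.66 L/hr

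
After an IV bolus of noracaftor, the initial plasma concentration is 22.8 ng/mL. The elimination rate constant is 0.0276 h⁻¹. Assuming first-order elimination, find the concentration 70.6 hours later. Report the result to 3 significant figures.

3.25 ng/mL

C(t) = C₀ e^(−kt) = 22.8 × e^(−0.02760 × 70.6) = 22.8 × e^(−1.949) = 22.8 × 0.1425 ≈ 3.25 ng/mL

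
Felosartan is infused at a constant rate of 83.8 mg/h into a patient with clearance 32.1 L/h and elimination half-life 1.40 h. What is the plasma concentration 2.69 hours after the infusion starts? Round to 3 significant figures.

1.92 µg/mL

Css = rate / CL = 83.8 / 32.1 = 2.611 µg/mL
k = ln 2 / 1.40 = 0.4951 h⁻¹
C(t) = Css (1 − e^(−kt)) = 2.611 × (1 − e^(−1.332)) = 2.611 × 0.7360 ≈ 1.92 µg/mL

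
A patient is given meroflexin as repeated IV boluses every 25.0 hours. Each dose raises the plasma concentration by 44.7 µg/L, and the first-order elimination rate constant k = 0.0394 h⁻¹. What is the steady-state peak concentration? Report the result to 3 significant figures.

Fraction remaining after one interval: e^(−kτ) = e^(−0.03940 × 25.0) = 0.3734
R = 1 / (1 − 0.3734) = 1.596
Css,max = 44.7 × 1.596 ≈ 71.3 µg/L

71.3 µg/L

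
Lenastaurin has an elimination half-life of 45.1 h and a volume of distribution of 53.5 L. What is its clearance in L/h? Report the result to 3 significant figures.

0.822 L/h

k = ln 2 / t½ = ln 2 / 45.1 = 0.01537 h⁻¹
CL = k · V = 0.01537 × 53.5 ≈ 0.822 L/h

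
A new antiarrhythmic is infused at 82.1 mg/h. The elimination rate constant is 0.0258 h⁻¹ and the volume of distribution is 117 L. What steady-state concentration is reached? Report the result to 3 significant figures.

CL = k · V = 0.0258 × 117 = 3.019 L/h
Css = rate / CL = 82.1 / 3.019 ≈ 27.2 mg/L

27.2 mg/L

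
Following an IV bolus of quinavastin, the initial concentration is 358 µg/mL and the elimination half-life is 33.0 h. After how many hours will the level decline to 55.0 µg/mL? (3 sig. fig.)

89.2 hours

k = ln 2 / 33.0 = 0.02100 h⁻¹
C(t) = C₀ e^(−kt)  ⇒  t = ln(C₀/C) / k
t = ln(358/55.0) / 0.02100 = 1.873 / 0.02100 ≈ 89.2 hours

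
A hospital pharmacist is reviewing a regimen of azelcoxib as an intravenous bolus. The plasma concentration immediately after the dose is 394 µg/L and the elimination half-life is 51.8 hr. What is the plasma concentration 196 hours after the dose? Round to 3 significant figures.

28.6 µg/L

k = ln 2 / 51.8 = 0.01338 hr⁻¹
196 hr is 3.784 half-lives, so C = 394 × (1/2)^3.784 = 394 × 0.07261 ≈ 28.6 µg/L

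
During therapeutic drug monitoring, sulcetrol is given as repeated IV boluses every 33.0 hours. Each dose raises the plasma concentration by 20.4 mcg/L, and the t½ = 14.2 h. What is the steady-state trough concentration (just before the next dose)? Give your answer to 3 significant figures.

5.09 mcg/L

k = ln 2 / 14.2 = 0.04881 h⁻¹
Fraction remaining after one interval: e^(−kτ) = e^(−0.04881 × 33.0) = 0.1997
R = 1 / (1 − 0.1997) = 1.250
Css,max = 20.4 × 1.250 = 25.49 mcg/L
Css,min = Css,max × e^(−kτ) = 25.49 × 0.1997 ≈ 5.09 mcg/L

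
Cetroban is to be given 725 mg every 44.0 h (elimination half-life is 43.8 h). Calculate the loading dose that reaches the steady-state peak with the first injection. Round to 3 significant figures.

1450 mg

k = ln 2 / 43.8 = 0.01583 h⁻¹
Accumulation ratio R = 1 / (1 − e^(−kτ)) = 1 / (1 − e^(−0.01583×44.0)) = 1 / (1 − 0.4984) = 1.994
Loading dose = maintenance dose × R = 725 × 1.994 ≈ 1450 mg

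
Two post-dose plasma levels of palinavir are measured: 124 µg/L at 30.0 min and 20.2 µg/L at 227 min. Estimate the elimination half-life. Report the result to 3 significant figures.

75.3 minutes

k = ln(C₁/C₂) / (t₂ − t₁) = ln(124/20.2) / (227 − 30.0)
  = 1.815 / 197.0 = 0.009211 min⁻¹
t½ = ln 2 / k = ln 2 / 0.009211 ≈ 75.3 minutes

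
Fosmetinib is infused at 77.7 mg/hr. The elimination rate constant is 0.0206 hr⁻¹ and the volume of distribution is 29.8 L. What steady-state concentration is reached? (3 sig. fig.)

127 µg/mL

CL = k · V = 0.0206 × 29.8 = 0.6139 L/hr
Css = rate / CL = 77.7 / 0.6139 ≈ 127 µg/mL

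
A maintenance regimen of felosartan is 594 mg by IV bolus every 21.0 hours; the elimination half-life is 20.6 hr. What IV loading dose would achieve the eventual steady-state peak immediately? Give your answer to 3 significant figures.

k = ln 2 / 20.6 = 0.03365 hr⁻¹
Accumulation ratio R = 1 / (1 − e^(−kτ)) = 1 / (1 − e^(−0.03365×21.0)) = 1 / (1 − 0.4933) = 1.974
Loading dose = maintenance dose × R = 594 × 1.974 ≈ 1170 mg

1170 mg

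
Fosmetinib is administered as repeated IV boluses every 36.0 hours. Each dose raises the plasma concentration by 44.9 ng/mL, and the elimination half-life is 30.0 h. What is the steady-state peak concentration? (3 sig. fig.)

79.5 ng/mL

k = ln 2 / 30.0 = 0.02310 h⁻¹
Fraction remaining after one interval: e^(−kτ) = e^(−0.02310 × 36.0) = 0.4353
R = 1 / (1 − 0.4353) = 1.771
Css,max = 44.9 × 1.771 ≈ 79.5 ng/mL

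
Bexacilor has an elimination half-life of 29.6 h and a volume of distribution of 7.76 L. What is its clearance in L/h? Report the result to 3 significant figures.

0.182 L/h

k = ln 2 / t½ = ln 2 / 29.6 = 0.02342 h⁻¹
CL = k · V = 0.02342 × 7.76 ≈ 0.182 L/h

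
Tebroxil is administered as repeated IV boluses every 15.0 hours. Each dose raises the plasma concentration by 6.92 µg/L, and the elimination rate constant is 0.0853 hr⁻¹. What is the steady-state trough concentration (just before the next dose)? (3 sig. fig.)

2.67 µg/L

Fraction remaining after one interval: e^(−kτ) = e^(−0.08530 × 15.0) = 0.2782
R = 1 / (1 − 0.2782) = 1.385
Css,max = 6.92 × 1.385 = 9.587 µg/L
Css,min = Css,max × e^(−kτ) = 9.587 × 0.2782 ≈ 2.67 µg/L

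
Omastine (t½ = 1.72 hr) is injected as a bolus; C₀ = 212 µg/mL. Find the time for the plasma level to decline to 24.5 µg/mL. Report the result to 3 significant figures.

5.35 hours

k = ln 2 / 1.72 = 0.4030 hr⁻¹
C(t) = C₀ e^(−kt)  ⇒  t = ln(C₀/C) / k
t = ln(212/24.5) / 0.4030 = 2.158 / 0.4030 ≈ 5.35 hours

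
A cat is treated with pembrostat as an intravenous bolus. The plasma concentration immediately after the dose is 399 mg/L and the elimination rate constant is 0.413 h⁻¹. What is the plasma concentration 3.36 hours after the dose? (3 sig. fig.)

C(t) = C₀ e^(−kt) = 399 × e^(−0.4130 × 3.36) = 399 × e^(−1.388) = 399 × 0.2497 ≈ 99.6 mg/L

99.6 mg/L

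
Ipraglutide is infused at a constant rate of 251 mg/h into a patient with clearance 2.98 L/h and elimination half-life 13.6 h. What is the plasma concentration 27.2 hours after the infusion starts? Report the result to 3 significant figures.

63.2 mg/L

Css = rate / CL = 251 / 2.98 = 84.23 mg/L
k = ln 2 / 13.6 = 0.05097 h⁻¹
C(t) = Css (1 − e^(−kt)) = 84.23 × (1 − e^(−1.386)) = 84.23 × 0.7500 ≈ 63.2 mg/L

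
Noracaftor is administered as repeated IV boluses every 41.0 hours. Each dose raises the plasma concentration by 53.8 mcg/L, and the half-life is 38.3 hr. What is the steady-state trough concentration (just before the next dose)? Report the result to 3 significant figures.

k = ln 2 / 38.3 = 0.01810 hr⁻¹
Fraction remaining after one interval: e^(−kτ) = e^(−0.01810 × 41.0) = 0.4762
R = 1 / (1 − 0.4762) = 1.909
Css,max = 53.8 × 1.909 = 102.7 mcg/L
Css,min = Css,max × e^(−kτ) = 102.7 × 0.4762 ≈ 48.9 mcg/L

48.9 mcg/L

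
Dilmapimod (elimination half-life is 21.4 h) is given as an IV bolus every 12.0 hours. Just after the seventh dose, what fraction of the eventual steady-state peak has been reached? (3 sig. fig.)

0.934

k = ln 2 / 21.4 = 0.03239 h⁻¹
f_n = 1 − e^(−nkτ) = 1 − e^(−7 × 0.03239 × 12.0) = 1 − e^(−2.721) = 1 − 0.06582 ≈ 0.934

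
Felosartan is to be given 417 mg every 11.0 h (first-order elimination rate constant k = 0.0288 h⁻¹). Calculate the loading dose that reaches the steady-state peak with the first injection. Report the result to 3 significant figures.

1540 mg

Accumulation ratio R = 1 / (1 − e^(−kτ)) = 1 / (1 − e^(−0.02880×11.0)) = 1 / (1 − 0.7285) = 3.683
Loading dose = maintenance dose × R = 417 × 3.683 ≈ 1540 mg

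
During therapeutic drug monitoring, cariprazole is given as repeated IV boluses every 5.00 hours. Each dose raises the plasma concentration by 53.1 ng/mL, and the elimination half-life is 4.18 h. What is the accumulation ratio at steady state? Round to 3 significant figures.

1.77

k = ln 2 / 4.18 = 0.1658 h⁻¹
Fraction remaining after one interval: e^(−kτ) = e^(−0.1658 × 5.00) = 0.4364
R = 1 / (1 − 0.4364) = 1 / 0.5636 ≈ 1.77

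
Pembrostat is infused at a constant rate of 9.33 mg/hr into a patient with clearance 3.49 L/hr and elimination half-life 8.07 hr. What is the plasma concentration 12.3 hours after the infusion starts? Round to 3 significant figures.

1.74 mg/L

Css = rate / CL = 9.33 / 3.49 = 2.673 mg/L
k = ln 2 / 8.07 = 0.08589 hr⁻¹
C(t) = Css (1 − e^(−kt)) = 2.673 × (1 − e^(−1.056)) = 2.673 × 0.6523 ≈ 1.74 mg/L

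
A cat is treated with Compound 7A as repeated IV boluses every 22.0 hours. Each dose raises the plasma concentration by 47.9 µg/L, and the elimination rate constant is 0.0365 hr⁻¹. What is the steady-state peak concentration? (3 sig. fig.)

86.8 µg/L

Fraction remaining after one interval: e^(−kτ) = e^(−0.03650 × 22.0) = 0.4480
R = 1 / (1 − 0.4480) = 1.812
Css,max = 47.9 × 1.812 ≈ 86.8 µg/L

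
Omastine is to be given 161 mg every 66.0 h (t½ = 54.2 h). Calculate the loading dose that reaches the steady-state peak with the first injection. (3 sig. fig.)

282 mg

k = ln 2 / 54.2 = 0.01279 h⁻¹
Accumulation ratio R = 1 / (1 − e^(−kτ)) = 1 / (1 − e^(−0.01279×66.0)) = 1 / (1 − 0.4300) = 1.754
Loading dose = maintenance dose × R = 161 × 1.754 ≈ 282 mg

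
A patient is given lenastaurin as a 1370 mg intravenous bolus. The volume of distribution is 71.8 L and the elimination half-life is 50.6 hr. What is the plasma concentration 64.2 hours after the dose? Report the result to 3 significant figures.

C₀ = dose / V = 1370 / 71.8 = 19.08 mg/L
k = ln 2 / 50.6 = 0.01370 hr⁻¹
C(t) = C₀ e^(−kt) = 19.08 × e^(−0.01370 × 64.2) = 19.08 × e^(−0.8794) = 19.08 × 0.4150 ≈ 7.92 mg/L

7.92 mg/L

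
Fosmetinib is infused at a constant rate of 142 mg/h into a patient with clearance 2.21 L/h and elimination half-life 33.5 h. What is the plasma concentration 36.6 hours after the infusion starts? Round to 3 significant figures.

Css = rate / CL = 142 / 2.21 = 64.25 mg/L
k = ln 2 / 33.5 = 0.02069 h⁻¹
C(t) = Css (1 − e^(−kt)) = 64.25 × (1 − e^(−0.7573)) = 64.25 × 0.5311 ≈ 34.1 mg/L

34.1 mg/L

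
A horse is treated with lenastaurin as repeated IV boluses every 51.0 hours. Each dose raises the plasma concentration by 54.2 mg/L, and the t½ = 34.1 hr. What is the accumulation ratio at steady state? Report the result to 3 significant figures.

1.55

k = ln 2 / 34.1 = 0.02033 hr⁻¹
Fraction remaining after one interval: e^(−kτ) = e^(−0.02033 × 51.0) = 0.3546
R = 1 / (1 − 0.3546) = 1 / 0.6454 ≈ 1.55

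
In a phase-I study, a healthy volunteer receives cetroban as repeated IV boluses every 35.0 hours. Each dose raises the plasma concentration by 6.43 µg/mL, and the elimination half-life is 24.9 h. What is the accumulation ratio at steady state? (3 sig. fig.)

k = ln 2 / 24.9 = 0.02784 h⁻¹
Fraction remaining after one interval: e^(−kτ) = e^(−0.02784 × 35.0) = 0.3775
R = 1 / (1 − 0.3775) = 1 / 0.6225 ≈ 1.61

1.61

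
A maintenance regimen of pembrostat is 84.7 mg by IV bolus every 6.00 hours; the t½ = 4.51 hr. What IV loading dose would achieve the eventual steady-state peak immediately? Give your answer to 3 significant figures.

k = ln 2 / 4.51 = 0.1537 hr⁻¹
Accumulation ratio R = 1 / (1 − e^(−kτ)) = 1 / (1 − e^(−0.1537×6.00)) = 1 / (1 − 0.3977) = 1.660
Loading dose = maintenance dose × R = 84.7 × 1.660 ≈ 141 mg

141 mg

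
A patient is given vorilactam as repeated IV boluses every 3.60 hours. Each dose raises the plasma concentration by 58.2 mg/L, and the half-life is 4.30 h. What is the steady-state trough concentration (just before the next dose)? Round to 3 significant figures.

k = ln 2 / 4.30 = 0.1612 h⁻¹
Fraction remaining after one interval: e^(−kτ) = e^(−0.1612 × 3.60) = 0.5597
R = 1 / (1 − 0.5597) = 2.271
Css,max = 58.2 × 2.271 = 132.2 mg/L
Css,min = Css,max × e^(−kτ) = 132.2 × 0.5597 ≈ 74.0 mg/L

74.0 mg/L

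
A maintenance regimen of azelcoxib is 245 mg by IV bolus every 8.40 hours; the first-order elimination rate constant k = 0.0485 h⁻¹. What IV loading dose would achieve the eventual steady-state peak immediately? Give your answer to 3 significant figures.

Accumulation ratio R = 1 / (1 − e^(−kτ)) = 1 / (1 − e^(−0.04850×8.40)) = 1 / (1 − 0.6654) = 2.988
Loading dose = maintenance dose × R = 245 × 2.988 ≈ 732 mg

732 mg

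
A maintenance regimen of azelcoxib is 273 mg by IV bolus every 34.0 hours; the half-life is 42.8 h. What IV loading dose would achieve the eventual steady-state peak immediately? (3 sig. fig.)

645 mg

k = ln 2 / 42.8 = 0.01620 h⁻¹
Accumulation ratio R = 1 / (1 − e^(−kτ)) = 1 / (1 − e^(−0.01620×34.0)) = 1 / (1 − 0.5766) = 2.362
Loading dose = maintenance dose × R = 273 × 2.362 ≈ 645 mg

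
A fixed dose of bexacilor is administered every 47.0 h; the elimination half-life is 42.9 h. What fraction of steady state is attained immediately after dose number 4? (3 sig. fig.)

0.952

k = ln 2 / 42.9 = 0.01616 h⁻¹
f_n = 1 − e^(−nkτ) = 1 − e^(−4 × 0.01616 × 47.0) = 1 − e^(−3.038) = 1 − 0.04795 ≈ 0.952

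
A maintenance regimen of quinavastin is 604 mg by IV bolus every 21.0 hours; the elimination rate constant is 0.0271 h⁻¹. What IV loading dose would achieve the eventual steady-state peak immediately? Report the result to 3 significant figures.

1390 mg

Accumulation ratio R = 1 / (1 − e^(−kτ)) = 1 / (1 − e^(−0.02710×21.0)) = 1 / (1 − 0.5660) = 2.304
Loading dose = maintenance dose × R = 604 × 2.304 ≈ 1390 mg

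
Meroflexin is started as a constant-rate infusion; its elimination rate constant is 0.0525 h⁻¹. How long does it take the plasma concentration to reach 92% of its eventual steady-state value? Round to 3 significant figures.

f = 1 − e^(−kt)  ⇒  t = −ln(1 − f) / k
t = −ln(1 − 0.92) / 0.05250 = 2.526 / 0.05250 ≈ 48.1 hours

48.1 hours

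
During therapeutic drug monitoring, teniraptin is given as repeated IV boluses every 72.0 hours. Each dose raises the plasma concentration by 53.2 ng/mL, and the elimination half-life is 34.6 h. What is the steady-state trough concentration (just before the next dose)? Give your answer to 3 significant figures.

16.5 ng/mL

k = ln 2 / 34.6 = 0.02003 h⁻¹
Fraction remaining after one interval: e^(−kτ) = e^(−0.02003 × 72.0) = 0.2364
R = 1 / (1 − 0.2364) = 1.310
Css,max = 53.2 × 1.310 = 69.67 ng/mL
Css,min = Css,max × e^(−kτ) = 69.67 × 0.2364 ≈ 16.5 ng/mL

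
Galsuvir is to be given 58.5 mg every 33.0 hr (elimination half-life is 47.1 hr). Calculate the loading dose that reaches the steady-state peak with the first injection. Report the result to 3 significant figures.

k = ln 2 / 47.1 = 0.01472 hr⁻¹
Accumulation ratio R = 1 / (1 − e^(−kτ)) = 1 / (1 − e^(−0.01472×33.0)) = 1 / (1 − 0.6153) = 2.599
Loading dose = maintenance dose × R = 58.5 × 2.599 ≈ 152 mg

152 mg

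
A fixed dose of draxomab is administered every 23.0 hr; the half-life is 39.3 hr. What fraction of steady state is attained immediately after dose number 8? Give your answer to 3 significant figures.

k = ln 2 / 39.3 = 0.01764 hr⁻¹
f_n = 1 − e^(−nkτ) = 1 − e^(−8 × 0.01764 × 23.0) = 1 − e^(−3.245) = 1 − 0.03896 ≈ 0.961

0.961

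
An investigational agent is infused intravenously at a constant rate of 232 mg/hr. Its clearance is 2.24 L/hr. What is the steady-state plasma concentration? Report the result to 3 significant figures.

Css = infusion rate / CL = 232 / 2.24 ≈ 104 µg/mL

104 µg/mL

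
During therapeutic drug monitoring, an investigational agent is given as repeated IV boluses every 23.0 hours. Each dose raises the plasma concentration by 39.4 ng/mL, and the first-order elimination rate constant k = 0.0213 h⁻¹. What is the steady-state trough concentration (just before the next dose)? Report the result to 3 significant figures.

Fraction remaining after one interval: e^(−kτ) = e^(−0.02130 × 23.0) = 0.6127
R = 1 / (1 − 0.6127) = 2.582
Css,max = 39.4 × 2.582 = 101.7 ng/mL
Css,min = Css,max × e^(−kτ) = 101.7 × 0.6127 ≈ 62.3 ng/mL

62.3 ng/mL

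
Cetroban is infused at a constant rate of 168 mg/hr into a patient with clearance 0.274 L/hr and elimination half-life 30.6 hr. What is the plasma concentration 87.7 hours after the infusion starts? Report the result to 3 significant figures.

Css = rate / CL = 168 / 0.274 = 613.1 mg/L
k = ln 2 / 30.6 = 0.02265 hr⁻¹
C(t) = Css (1 − e^(−kt)) = 613.1 × (1 − e^(−1.987)) = 613.1 × 0.8628 ≈ 529 mg/L

529 mg/L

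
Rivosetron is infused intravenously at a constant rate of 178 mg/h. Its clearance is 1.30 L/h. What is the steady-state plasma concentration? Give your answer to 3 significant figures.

Css = infusion rate / CL = 178 / 1.30 ≈ 137 µg/mL

137 µg/mL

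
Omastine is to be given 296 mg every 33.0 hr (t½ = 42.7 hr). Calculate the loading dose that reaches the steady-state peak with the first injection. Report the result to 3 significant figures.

k = ln 2 / 42.7 = 0.01623 hr⁻¹
Accumulation ratio R = 1 / (1 − e^(−kτ)) = 1 / (1 − e^(−0.01623×33.0)) = 1 / (1 − 0.5853) = 2.411
Loading dose = maintenance dose × R = 296 × 2.411 ≈ 714 mg

714 mg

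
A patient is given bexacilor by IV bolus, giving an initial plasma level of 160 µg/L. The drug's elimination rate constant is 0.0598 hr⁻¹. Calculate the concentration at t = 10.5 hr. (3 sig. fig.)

85.4 µg/L

C(t) = C₀ e^(−kt) = 160 × e^(−0.05980 × 10.5) = 160 × e^(−0.6279) = 160 × 0.5337 ≈ 85.4 µg/L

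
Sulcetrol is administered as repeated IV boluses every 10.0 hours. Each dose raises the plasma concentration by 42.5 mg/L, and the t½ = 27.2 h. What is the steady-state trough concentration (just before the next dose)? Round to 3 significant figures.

146 mg/L

k = ln 2 / 27.2 = 0.02548 h⁻¹
Fraction remaining after one interval: e^(−kτ) = e^(−0.02548 × 10.0) = 0.7750
R = 1 / (1 − 0.7750) = 4.445
Css,max = 42.5 × 4.445 = 188.9 mg/L
Css,min = Css,max × e^(−kτ) = 188.9 × 0.7750 ≈ 146 mg/L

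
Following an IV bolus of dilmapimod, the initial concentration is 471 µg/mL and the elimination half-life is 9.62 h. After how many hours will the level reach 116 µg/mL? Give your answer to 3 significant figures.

19.4 hours

k = ln 2 / 9.62 = 0.07205 h⁻¹
C(t) = C₀ e^(−kt)  ⇒  t = ln(C₀/C) / k
t = ln(471/116) / 0.07205 = 1.401 / 0.07205 ≈ 19.4 hours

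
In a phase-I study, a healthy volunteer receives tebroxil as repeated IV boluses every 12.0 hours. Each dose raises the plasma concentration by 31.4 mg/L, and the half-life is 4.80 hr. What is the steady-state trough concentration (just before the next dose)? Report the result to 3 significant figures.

k = ln 2 / 4.80 = 0.1444 hr⁻¹
Fraction remaining after one interval: e^(−kτ) = e^(−0.1444 × 12.0) = 0.1768
R = 1 / (1 − 0.1768) = 1.215
Css,max = 31.4 × 1.215 = 38.14 mg/L
Css,min = Css,max × e^(−kτ) = 38.14 × 0.1768 ≈ 6.74 mg/L

6.74 mg/L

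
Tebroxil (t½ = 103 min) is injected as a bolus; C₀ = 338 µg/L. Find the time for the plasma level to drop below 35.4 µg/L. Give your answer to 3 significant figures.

k = ln 2 / 103 = 0.006730 min⁻¹
C(t) = C₀ e^(−kt)  ⇒  t = ln(C₀/C) / k
t = ln(338/35.4) / 0.006730 = 2.256 / 0.006730 ≈ 335 minutes

335 minutes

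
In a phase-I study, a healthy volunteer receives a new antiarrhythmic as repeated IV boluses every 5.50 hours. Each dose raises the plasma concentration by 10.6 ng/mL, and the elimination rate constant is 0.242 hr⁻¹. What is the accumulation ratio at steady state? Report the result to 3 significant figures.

1.36

Fraction remaining after one interval: e^(−kτ) = e^(−0.2420 × 5.50) = 0.2642
R = 1 / (1 − 0.2642) = 1 / 0.7358 ≈ 1.36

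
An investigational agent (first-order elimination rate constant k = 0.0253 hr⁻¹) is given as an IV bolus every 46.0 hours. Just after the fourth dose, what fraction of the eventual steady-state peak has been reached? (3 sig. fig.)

0.990

f_n = 1 − e^(−nkτ) = 1 − e^(−4 × 0.02530 × 46.0) = 1 − e^(−4.655) = 1 − 0.009512 ≈ 0.990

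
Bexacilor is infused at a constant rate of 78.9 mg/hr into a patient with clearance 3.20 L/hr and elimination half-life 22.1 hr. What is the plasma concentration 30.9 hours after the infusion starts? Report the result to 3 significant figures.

15.3 µg/mL

Css = rate / CL = 78.9 / 3.20 = 24.66 µg/mL
k = ln 2 / 22.1 = 0.03136 hr⁻¹
C(t) = Css (1 − e^(−kt)) = 24.66 × (1 − e^(−0.9692)) = 24.66 × 0.6206 ≈ 15.3 µg/mL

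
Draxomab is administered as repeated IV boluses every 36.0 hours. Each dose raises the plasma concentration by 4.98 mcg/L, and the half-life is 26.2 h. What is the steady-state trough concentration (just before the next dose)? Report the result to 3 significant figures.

3.13 mcg/L

k = ln 2 / 26.2 = 0.02646 h⁻¹
Fraction remaining after one interval: e^(−kτ) = e^(−0.02646 × 36.0) = 0.3858
R = 1 / (1 − 0.3858) = 1.628
Css,max = 4.98 × 1.628 = 8.108 mcg/L
Css,min = Css,max × e^(−kτ) = 8.108 × 0.3858 ≈ 3.13 mcg/L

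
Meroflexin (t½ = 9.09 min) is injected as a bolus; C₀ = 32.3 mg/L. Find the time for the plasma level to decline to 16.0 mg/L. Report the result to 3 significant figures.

9.21 minutes

k = ln 2 / 9.09 = 0.07625 min⁻¹
C(t) = C₀ e^(−kt)  ⇒  t = ln(C₀/C) / k
t = ln(32.3/16.0) / 0.07625 = 0.7025 / 0.07625 ≈ 9.21 minutes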